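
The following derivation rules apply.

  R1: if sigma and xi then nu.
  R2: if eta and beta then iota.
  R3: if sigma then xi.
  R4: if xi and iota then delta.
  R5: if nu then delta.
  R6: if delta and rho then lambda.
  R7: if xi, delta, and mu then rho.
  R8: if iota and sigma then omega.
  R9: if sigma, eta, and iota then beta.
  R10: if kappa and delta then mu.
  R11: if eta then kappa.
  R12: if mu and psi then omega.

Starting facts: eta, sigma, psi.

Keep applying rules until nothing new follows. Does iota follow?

No

iota would need eta and beta (R2), but beta is never established.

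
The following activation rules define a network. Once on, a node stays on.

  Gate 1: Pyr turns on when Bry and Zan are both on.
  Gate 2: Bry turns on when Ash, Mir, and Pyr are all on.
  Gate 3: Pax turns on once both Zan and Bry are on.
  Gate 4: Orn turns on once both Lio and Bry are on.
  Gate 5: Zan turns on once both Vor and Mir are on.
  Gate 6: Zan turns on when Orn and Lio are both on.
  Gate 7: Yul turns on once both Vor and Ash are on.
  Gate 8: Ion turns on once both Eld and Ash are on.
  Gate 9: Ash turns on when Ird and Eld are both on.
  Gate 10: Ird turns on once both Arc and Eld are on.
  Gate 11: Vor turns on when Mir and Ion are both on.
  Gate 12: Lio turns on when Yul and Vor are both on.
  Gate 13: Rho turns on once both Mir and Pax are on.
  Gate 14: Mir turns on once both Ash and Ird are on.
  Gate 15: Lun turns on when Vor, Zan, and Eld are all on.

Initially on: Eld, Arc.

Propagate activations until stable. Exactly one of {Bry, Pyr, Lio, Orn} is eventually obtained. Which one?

Lio

Arc and Eld are on, so Ird turns on (Gate 10).
Ird and Eld are on, so Ash turns on (Gate 9).
Ash and Ird are on, so Mir turns on (Gate 14).
Eld and Ash are on, so Ion turns on (Gate 8).
Mir and Ion are on, so Vor turns on (Gate 11).
Vor and Ash are on, so Yul turns on (Gate 7).
Yul and Vor are on, so Lio turns on (Gate 12).
Pyr would need Bry and Zan (Gate 1), but Bry never turns on. Orn would need Lio and Bry (Gate 4), but Bry never turns on. Bry would need Ash, Mir, and Pyr (Gate 2), but Pyr never turns on.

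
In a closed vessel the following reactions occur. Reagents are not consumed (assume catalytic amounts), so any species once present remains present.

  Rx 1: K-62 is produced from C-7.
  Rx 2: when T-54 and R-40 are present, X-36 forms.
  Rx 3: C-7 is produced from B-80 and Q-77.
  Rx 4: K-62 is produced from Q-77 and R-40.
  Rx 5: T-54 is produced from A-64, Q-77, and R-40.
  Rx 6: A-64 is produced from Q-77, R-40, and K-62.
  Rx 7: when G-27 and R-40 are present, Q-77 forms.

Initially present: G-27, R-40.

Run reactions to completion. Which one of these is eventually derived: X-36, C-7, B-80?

G-27 and R-40 present → Q-77 forms (Rx 7).
Q-77 and R-40 present → K-62 forms (Rx 4).
Q-77, R-40, and K-62 present → A-64 forms (Rx 6).
A-64, Q-77, and R-40 present → T-54 forms (Rx 5).
T-54 and R-40 present → X-36 forms (Rx 2).
C-7 would need B-80 and Q-77 (Rx 3), but B-80 never forms. No rule produces B-80, and it is not given.

X-36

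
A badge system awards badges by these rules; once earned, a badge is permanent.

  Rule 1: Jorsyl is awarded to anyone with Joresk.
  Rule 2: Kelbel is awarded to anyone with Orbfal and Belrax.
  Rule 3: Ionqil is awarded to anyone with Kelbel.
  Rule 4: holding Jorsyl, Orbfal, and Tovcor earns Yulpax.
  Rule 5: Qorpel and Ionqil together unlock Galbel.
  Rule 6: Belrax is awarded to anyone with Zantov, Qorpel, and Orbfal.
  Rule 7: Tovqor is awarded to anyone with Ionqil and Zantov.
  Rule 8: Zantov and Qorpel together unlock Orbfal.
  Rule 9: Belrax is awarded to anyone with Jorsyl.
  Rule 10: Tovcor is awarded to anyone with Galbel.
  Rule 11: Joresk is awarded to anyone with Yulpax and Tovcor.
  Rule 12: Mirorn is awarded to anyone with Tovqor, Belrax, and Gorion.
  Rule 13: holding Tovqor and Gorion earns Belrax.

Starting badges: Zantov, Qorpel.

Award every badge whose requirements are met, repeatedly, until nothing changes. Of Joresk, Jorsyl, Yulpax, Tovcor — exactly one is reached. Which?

Tovcor

With Zantov and Qorpel, Orbfal is earned (Rule 8).
With Zantov, Qorpel, and Orbfal, Belrax is earned (Rule 6).
With Orbfal and Belrax, Kelbel is earned (Rule 2).
With Kelbel, Ionqil is earned (Rule 3).
With Qorpel and Ionqil, Galbel is earned (Rule 5).
With Galbel, Tovcor is earned (Rule 10).
Joresk would need Yulpax and Tovcor (Rule 11), but Yulpax is never earned. Jorsyl would need Joresk (Rule 1), but Joresk is never earned. Yulpax would need Jorsyl, Orbfal, and Tovcor (Rule 4), but Jorsyl is never earned.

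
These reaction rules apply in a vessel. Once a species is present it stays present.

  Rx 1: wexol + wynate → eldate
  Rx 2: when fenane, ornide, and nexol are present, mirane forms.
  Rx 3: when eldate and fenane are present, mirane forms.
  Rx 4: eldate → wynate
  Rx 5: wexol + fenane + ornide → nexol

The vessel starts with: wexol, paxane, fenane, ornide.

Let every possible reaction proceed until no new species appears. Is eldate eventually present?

No

eldate would need wexol and wynate (Rx 1), but wynate never forms.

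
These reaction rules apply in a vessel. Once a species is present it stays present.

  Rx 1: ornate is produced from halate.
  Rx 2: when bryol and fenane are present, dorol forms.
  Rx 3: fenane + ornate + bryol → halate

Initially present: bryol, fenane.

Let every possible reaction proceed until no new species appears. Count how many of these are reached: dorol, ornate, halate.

bryol and fenane present → dorol forms (Rx 2).
dorol: reached.
ornate would need halate (Rx 1), but halate never forms.
halate would need fenane, ornate, and bryol (Rx 3), but ornate never forms.
Reached: dorol — 1 of the 3.

1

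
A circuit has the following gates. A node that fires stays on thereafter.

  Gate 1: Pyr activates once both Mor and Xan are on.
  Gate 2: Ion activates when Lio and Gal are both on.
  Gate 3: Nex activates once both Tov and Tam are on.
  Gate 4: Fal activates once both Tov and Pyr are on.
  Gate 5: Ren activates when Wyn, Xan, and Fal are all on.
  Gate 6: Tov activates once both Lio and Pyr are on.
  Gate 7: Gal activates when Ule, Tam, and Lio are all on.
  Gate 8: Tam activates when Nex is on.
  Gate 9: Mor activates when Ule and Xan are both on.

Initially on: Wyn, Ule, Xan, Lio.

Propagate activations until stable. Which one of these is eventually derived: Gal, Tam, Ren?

Ren

Gate 9: Ule and Xan on → Mor on.
Gate 1: Mor and Xan on → Pyr on.
Lio and Pyr are on, so Tov activates (Gate 6).
Tov and Pyr are on, so Fal activates (Gate 4).
Wyn, Xan, and Fal are on, so Ren activates (Gate 5).
Tam would need Nex (Gate 8), but Nex never turns on. Gal would need Ule, Tam, and Lio (Gate 7), but Tam never turns on.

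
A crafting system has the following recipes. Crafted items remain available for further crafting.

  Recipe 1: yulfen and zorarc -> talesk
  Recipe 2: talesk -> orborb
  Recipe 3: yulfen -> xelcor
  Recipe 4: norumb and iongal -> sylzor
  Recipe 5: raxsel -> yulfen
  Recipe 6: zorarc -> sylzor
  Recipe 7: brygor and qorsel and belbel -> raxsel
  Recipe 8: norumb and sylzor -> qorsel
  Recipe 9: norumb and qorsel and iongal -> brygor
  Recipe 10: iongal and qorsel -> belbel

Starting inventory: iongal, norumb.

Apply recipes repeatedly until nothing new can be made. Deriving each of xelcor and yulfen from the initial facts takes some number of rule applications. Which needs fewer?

yulfen: Using Recipe 4, norumb and iongal make sylzor. Using Recipe 8, norumb and sylzor make qorsel. Using Recipe 9, norumb, qorsel, and iongal make brygor. Using Recipe 10, iongal and qorsel make belbel. Using Recipe 7, brygor, qorsel, and belbel make raxsel. Using Recipe 5, raxsel makes yulfen. [6 rule applications]
xelcor: Using Recipe 4, norumb and iongal make sylzor. norumb and sylzor -> qorsel (Recipe 8). Using Recipe 9, norumb, qorsel, and iongal make brygor. iongal and qorsel -> belbel (Recipe 10). Using Recipe 7, brygor, qorsel, and belbel make raxsel. raxsel -> yulfen (Recipe 5). Using Recipe 3, yulfen makes xelcor. [7 rule applications]
yulfen needs fewer.

yulfen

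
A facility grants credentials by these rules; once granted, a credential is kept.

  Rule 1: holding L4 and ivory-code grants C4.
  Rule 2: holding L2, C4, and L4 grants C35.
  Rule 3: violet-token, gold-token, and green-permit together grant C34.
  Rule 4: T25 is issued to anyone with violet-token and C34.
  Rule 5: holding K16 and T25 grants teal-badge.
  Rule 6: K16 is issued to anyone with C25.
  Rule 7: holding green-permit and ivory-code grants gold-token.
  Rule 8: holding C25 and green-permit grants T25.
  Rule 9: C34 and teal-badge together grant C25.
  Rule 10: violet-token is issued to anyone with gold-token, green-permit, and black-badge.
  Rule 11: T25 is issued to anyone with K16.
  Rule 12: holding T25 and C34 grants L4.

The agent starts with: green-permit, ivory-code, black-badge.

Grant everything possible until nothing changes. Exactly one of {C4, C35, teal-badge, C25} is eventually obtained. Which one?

Holding green-permit and ivory-code grants gold-token (Rule 7).
Holding gold-token, green-permit, and black-badge grants violet-token (Rule 10).
Holding violet-token, gold-token, and green-permit grants C34 (Rule 3).
Holding violet-token and C34 grants T25 (Rule 4).
Holding T25 and C34 grants L4 (Rule 12).
Holding L4 and ivory-code grants C4 (Rule 1).
C35 would need L2, C4, and L4 (Rule 2), but L2 is never granted. teal-badge would need K16 and T25 (Rule 5), but K16 is never granted. C25 would need C34 and teal-badge (Rule 9), but teal-badge is never granted.

C4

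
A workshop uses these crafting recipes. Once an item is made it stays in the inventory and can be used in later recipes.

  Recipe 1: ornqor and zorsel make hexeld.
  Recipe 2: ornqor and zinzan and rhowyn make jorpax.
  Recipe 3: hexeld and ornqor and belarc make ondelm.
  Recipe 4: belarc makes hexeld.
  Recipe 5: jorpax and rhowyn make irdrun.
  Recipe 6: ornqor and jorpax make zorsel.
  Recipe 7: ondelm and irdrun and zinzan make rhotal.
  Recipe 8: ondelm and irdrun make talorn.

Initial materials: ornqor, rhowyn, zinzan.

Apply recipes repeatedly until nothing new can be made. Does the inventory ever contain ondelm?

No

ondelm would need hexeld, ornqor, and belarc (Recipe 3), but belarc is never obtained.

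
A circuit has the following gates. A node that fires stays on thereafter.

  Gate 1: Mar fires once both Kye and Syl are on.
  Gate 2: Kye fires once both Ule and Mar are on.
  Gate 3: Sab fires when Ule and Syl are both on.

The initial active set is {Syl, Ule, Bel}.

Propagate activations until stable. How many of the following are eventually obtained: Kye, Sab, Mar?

Gate 3: Ule and Syl on → Sab on.
Kye would need Ule and Mar (Gate 2), but Mar never turns on.
Sab: reached.
Mar would need Kye and Syl (Gate 1), but Kye never turns on.
Reached: Sab — 1 of the 3.

1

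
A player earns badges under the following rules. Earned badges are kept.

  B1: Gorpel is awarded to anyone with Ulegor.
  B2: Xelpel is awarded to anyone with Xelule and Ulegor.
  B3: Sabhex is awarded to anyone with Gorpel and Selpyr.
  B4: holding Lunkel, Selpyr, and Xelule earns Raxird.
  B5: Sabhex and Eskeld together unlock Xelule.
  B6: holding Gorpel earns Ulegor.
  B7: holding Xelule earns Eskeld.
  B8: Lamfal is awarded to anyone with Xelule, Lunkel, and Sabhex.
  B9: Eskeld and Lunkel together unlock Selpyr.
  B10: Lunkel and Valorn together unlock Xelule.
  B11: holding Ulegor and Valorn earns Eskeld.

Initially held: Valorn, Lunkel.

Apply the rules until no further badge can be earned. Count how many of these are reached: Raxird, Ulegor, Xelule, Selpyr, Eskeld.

4

With Lunkel and Valorn, Xelule is earned (B10).
With Xelule, Eskeld is earned (B7).
With Eskeld and Lunkel, Selpyr is earned (B9).
With Lunkel, Selpyr, and Xelule, Raxird is earned (B4).
Raxird: reached.
Ulegor would need Gorpel (B6), but Gorpel is never earned.
Xelule: reached.
Selpyr: reached.
Eskeld: reached.
Reached: Raxird, Xelule, Selpyr, and Eskeld — 4 of the 5.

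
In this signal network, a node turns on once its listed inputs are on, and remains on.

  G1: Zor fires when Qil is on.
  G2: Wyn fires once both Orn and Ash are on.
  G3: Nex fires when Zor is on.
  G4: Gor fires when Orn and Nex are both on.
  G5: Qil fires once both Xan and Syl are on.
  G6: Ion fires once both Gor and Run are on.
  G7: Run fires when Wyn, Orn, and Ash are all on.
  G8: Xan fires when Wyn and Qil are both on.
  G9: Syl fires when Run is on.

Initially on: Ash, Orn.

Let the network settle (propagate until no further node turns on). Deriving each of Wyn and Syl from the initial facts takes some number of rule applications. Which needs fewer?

Wyn: Orn and Ash are on, so Wyn fires (G2). [1 rule application]
Syl: Orn and Ash are on, so Wyn fires (G2). Wyn, Orn, and Ash are on, so Run fires (G7). G9: Run on → Syl on. [3 rule applications]
Wyn needs fewer.

Wyn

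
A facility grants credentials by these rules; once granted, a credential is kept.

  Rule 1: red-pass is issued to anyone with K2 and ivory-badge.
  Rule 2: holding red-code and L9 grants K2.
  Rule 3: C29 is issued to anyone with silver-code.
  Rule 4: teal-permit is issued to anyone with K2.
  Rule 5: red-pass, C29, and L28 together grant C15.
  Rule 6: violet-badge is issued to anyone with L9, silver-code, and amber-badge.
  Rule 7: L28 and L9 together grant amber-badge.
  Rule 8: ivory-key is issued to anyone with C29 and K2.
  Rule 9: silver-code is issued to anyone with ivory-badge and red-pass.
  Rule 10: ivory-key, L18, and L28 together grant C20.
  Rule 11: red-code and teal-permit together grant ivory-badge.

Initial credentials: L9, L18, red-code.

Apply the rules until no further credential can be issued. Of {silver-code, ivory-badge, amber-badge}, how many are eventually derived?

2

Holding red-code and L9 grants K2 (Rule 2).
Holding K2 grants teal-permit (Rule 4).
Holding red-code and teal-permit grants ivory-badge (Rule 11).
Holding K2 and ivory-badge grants red-pass (Rule 1).
Holding ivory-badge and red-pass grants silver-code (Rule 9).
silver-code: reached.
ivory-badge: reached.
amber-badge would need L28 and L9 (Rule 7), but L28 is never granted.
Reached: silver-code and ivory-badge — 2 of the 3.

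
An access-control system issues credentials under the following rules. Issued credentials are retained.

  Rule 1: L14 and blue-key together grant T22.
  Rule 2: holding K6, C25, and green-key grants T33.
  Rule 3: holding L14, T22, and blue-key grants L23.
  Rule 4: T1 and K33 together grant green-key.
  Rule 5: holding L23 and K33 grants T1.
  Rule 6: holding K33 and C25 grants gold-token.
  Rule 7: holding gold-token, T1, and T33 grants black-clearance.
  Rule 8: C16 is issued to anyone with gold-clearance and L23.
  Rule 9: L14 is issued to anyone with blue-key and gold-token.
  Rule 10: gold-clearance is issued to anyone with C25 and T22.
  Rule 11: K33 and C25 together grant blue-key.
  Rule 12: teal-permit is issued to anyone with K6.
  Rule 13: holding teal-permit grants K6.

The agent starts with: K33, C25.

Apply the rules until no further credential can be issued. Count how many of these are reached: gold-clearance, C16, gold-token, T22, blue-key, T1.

6

Holding K33 and C25 grants blue-key (Rule 11).
Holding K33 and C25 grants gold-token (Rule 6).
Holding blue-key and gold-token grants L14 (Rule 9).
Holding L14 and blue-key grants T22 (Rule 1).
Holding C25 and T22 grants gold-clearance (Rule 10).
Holding L14, T22, and blue-key grants L23 (Rule 3).
Holding L23 and K33 grants T1 (Rule 5).
Holding gold-clearance and L23 grants C16 (Rule 8).
gold-clearance: reached.
C16: reached.
gold-token: reached.
T22: reached.
blue-key: reached.
T1: reached.
All 6 are reached.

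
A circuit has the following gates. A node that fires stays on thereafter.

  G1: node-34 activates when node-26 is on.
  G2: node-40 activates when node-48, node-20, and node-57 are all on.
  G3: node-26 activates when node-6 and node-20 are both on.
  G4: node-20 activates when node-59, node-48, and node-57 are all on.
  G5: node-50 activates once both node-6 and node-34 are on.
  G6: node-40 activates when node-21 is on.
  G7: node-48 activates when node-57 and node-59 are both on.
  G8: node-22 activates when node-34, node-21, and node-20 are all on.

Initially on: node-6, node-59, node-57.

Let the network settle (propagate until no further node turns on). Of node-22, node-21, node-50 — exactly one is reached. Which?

node-50

G7: node-57 and node-59 on → node-48 on.
node-59, node-48, and node-57 are on, so node-20 activates (G4).
G3: node-6 and node-20 on → node-26 on.
G1: node-26 on → node-34 on.
G5: node-6 and node-34 on → node-50 on.
node-22 would need node-34, node-21, and node-20 (G8), but node-21 never turns on. No rule produces node-21, and it is not given.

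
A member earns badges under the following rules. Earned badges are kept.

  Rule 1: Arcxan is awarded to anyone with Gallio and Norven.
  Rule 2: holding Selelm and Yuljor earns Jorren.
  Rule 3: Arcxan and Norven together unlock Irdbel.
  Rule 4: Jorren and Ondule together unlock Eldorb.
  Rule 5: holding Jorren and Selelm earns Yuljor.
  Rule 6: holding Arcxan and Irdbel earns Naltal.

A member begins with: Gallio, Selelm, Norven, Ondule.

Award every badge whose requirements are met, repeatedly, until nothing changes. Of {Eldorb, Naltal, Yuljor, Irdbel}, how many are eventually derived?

2

With Gallio and Norven, Arcxan is earned (Rule 1).
With Arcxan and Norven, Irdbel is earned (Rule 3).
With Arcxan and Irdbel, Naltal is earned (Rule 6).
Eldorb would need Jorren and Ondule (Rule 4), but Jorren is never earned.
Naltal: reached.
Yuljor would need Jorren and Selelm (Rule 5), but Jorren is never earned.
Irdbel: reached.
Reached: Naltal and Irdbel — 2 of the 4.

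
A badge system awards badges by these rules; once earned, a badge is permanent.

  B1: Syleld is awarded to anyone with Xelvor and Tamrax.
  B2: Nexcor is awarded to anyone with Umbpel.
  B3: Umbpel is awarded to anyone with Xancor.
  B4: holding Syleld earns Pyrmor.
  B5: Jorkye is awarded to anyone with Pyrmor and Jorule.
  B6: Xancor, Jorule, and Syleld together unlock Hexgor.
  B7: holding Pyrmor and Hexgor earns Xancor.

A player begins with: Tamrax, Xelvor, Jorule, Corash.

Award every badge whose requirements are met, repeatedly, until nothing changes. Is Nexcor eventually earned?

Nexcor would need Umbpel (B2), but Umbpel is never earned.

No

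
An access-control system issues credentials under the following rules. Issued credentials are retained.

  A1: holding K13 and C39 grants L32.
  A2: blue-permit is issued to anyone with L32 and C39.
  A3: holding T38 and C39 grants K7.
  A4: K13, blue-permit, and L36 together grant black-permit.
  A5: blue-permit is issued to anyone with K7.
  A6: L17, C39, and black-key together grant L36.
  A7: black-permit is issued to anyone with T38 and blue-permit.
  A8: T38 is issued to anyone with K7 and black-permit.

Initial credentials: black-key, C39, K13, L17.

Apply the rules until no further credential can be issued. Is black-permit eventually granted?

Holding K13 and C39 grants L32 (A1).
Holding L17, C39, and black-key grants L36 (A6).
Holding L32 and C39 grants blue-permit (A2).
Holding K13, blue-permit, and L36 grants black-permit (A4).

Yes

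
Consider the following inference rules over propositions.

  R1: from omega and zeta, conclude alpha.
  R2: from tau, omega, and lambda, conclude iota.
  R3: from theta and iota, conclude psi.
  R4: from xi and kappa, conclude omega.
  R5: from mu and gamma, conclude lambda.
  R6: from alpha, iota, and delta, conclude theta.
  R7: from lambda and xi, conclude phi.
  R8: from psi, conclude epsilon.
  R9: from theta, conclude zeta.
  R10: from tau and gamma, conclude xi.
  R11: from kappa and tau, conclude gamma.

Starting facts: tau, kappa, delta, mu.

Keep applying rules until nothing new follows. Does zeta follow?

zeta would need theta (R9), but theta is never established.

No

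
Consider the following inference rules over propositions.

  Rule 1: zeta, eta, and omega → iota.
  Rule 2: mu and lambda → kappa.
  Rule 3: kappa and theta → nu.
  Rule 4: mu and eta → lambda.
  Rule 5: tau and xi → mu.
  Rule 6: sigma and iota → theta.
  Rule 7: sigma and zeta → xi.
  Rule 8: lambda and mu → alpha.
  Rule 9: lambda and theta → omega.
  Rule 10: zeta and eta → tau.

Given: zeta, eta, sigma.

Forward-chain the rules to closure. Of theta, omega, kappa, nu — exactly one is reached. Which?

kappa

zeta and eta hold, so tau follows (Rule 10).
From sigma and zeta, Rule 7 gives xi.
tau and xi hold, so mu follows (Rule 5).
From mu and eta, Rule 4 gives lambda.
From mu and lambda, Rule 2 gives kappa.
theta would need sigma and iota (Rule 6), but iota is never established. omega would need lambda and theta (Rule 9), but theta is never established. nu would need kappa and theta (Rule 3), but theta is never established.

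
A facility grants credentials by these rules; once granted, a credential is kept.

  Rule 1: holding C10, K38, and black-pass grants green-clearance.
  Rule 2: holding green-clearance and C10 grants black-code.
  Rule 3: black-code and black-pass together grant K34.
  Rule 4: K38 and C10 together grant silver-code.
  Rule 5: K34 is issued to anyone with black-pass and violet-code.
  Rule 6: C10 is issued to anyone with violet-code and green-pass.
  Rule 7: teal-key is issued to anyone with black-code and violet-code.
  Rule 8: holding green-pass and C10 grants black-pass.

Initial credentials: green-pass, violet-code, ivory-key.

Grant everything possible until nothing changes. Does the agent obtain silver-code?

silver-code would need K38 and C10 (Rule 4), but K38 is never granted.

No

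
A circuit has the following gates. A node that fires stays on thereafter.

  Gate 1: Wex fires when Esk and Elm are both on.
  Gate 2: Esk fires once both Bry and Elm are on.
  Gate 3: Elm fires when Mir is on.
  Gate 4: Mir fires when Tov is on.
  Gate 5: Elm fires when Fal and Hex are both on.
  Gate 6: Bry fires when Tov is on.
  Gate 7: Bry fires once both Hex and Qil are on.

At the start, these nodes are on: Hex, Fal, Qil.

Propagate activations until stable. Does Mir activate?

Mir would need Tov (Gate 4), but Tov never turns on.

No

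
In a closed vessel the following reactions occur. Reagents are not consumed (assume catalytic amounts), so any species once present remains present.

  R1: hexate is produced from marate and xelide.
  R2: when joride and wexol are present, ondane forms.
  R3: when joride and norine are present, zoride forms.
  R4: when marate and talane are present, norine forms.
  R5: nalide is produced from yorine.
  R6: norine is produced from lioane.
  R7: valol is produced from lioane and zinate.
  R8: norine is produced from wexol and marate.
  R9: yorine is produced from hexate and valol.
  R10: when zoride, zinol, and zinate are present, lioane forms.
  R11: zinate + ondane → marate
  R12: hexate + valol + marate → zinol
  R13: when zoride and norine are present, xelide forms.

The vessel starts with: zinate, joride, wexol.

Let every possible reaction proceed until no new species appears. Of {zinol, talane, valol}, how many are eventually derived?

zinol would need hexate, valol, and marate (R12), but valol never forms.
No rule produces talane, and it is not given.
valol would need lioane and zinate (R7), but lioane never forms.
None of the 3 are reached.

0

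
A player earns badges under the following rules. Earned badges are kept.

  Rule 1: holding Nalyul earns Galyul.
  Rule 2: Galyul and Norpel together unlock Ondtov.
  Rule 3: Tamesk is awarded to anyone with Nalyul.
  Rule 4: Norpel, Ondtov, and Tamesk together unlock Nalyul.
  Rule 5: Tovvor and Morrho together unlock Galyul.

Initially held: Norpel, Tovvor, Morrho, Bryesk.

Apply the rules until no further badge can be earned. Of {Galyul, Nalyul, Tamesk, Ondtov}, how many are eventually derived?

2

With Tovvor and Morrho, Galyul is earned (Rule 5).
With Galyul and Norpel, Ondtov is earned (Rule 2).
Galyul: reached.
Nalyul would need Norpel, Ondtov, and Tamesk (Rule 4), but Tamesk is never earned.
Tamesk would need Nalyul (Rule 3), but Nalyul is never earned.
Ondtov: reached.
Reached: Galyul and Ondtov — 2 of the 4.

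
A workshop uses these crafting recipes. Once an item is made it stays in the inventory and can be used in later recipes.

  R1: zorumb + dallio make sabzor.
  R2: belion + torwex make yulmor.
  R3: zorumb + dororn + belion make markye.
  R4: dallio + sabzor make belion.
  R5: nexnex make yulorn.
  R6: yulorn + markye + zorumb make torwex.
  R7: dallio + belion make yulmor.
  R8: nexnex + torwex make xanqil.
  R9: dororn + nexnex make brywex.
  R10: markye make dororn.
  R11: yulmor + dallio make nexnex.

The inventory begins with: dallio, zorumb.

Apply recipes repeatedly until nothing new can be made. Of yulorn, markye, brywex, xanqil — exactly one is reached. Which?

Using R1, zorumb and dallio make sabzor.
dallio + sabzor → belion (R4).
dallio + belion → yulmor (R7).
yulmor + dallio → nexnex (R11).
nexnex → yulorn (R5).
brywex would need dororn and nexnex (R9), but dororn is never obtained. xanqil would need nexnex and torwex (R8), but torwex is never obtained. markye would need zorumb, dororn, and belion (R3), but dororn is never obtained.

yulorn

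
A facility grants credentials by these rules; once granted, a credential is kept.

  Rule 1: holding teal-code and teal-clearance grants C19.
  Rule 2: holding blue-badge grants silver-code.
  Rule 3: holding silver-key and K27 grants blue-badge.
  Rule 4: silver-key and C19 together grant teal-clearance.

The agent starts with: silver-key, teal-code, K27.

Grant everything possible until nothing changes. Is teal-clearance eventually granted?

teal-clearance would need silver-key and C19 (Rule 4), but C19 is never granted.

No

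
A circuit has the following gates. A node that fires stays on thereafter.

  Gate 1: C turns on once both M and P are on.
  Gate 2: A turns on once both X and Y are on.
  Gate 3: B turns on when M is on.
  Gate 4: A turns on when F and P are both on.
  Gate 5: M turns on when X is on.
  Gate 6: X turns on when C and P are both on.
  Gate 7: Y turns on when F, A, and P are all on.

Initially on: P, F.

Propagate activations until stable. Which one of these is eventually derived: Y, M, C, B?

Y

F and P are on, so A turns on (Gate 4).
F, A, and P are on, so Y turns on (Gate 7).
B would need M (Gate 3), but M never turns on. C would need M and P (Gate 1), but M never turns on. M would need X (Gate 5), but X never turns on.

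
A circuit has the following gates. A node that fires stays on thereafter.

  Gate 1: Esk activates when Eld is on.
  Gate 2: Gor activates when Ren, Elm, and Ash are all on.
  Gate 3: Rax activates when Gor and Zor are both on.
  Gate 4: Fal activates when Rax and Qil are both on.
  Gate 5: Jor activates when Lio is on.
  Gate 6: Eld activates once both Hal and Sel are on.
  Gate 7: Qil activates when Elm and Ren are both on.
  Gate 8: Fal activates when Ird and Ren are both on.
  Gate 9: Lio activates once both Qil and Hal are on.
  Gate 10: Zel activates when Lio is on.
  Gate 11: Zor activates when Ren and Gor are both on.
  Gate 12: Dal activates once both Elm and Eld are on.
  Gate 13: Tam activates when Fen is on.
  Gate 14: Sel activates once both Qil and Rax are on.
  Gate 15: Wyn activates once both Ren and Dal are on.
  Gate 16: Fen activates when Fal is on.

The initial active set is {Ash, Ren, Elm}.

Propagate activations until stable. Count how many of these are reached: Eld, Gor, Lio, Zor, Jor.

2

Ren, Elm, and Ash are on, so Gor activates (Gate 2).
Gate 11: Ren and Gor on → Zor on.
Eld would need Hal and Sel (Gate 6), but Hal never turns on.
Gor: reached.
Lio would need Qil and Hal (Gate 9), but Hal never turns on.
Zor: reached.
Jor would need Lio (Gate 5), but Lio never turns on.
Reached: Gor and Zor — 2 of the 5.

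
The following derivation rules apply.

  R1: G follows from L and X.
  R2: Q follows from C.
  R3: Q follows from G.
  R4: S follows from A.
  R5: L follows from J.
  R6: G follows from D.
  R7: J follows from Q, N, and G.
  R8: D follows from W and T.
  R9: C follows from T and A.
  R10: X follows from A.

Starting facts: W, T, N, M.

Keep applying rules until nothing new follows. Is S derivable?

No

S would need A (R4), but A is never established.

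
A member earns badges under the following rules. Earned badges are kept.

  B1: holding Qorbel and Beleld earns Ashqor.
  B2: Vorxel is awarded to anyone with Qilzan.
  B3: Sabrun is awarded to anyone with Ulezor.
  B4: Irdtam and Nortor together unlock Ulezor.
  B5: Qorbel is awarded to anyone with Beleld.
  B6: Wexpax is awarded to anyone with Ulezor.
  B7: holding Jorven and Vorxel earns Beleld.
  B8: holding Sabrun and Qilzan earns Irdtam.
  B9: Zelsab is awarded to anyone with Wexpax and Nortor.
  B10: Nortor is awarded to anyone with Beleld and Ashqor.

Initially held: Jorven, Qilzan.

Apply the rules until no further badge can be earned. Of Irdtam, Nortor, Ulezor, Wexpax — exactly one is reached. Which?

With Qilzan, Vorxel is earned (B2).
With Jorven and Vorxel, Beleld is earned (B7).
With Beleld, Qorbel is earned (B5).
With Qorbel and Beleld, Ashqor is earned (B1).
With Beleld and Ashqor, Nortor is earned (B10).
Ulezor would need Irdtam and Nortor (B4), but Irdtam is never earned. Irdtam would need Sabrun and Qilzan (B8), but Sabrun is never earned. Wexpax would need Ulezor (B6), but Ulezor is never earned.

Nortor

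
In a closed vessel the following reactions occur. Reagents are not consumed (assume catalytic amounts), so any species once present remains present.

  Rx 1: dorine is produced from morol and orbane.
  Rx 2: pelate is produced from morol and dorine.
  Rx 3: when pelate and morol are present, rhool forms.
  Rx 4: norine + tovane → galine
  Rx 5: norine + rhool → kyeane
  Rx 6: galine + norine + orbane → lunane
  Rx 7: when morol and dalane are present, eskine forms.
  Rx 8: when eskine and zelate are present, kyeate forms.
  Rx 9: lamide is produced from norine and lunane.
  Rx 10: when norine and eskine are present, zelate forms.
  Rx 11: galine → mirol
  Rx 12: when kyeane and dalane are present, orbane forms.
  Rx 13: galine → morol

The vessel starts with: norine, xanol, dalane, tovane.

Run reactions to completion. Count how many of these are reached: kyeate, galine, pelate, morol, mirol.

4

norine and tovane present → galine forms (Rx 4).
galine present → mirol forms (Rx 11).
galine present → morol forms (Rx 13).
morol and dalane present → eskine forms (Rx 7).
norine and eskine present → zelate forms (Rx 10).
eskine and zelate present → kyeate forms (Rx 8).
kyeate: reached.
galine: reached.
pelate would need morol and dorine (Rx 2), but dorine never forms.
morol: reached.
mirol: reached.
Reached: kyeate, galine, morol, and mirol — 4 of the 5.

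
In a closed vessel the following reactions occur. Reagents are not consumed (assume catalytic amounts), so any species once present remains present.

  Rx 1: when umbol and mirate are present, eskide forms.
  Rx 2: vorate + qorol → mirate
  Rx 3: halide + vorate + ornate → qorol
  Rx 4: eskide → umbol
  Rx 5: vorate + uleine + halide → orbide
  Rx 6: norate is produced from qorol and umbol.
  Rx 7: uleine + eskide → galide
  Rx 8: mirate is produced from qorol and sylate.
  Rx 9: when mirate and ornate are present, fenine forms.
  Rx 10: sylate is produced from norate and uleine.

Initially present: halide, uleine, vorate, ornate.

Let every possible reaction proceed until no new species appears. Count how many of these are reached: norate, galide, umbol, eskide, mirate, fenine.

halide, vorate, and ornate present → qorol forms (Rx 3).
vorate and qorol present → mirate forms (Rx 2).
mirate and ornate present → fenine forms (Rx 9).
norate would need qorol and umbol (Rx 6), but umbol never forms.
galide would need uleine and eskide (Rx 7), but eskide never forms.
umbol would need eskide (Rx 4), but eskide never forms.
eskide would need umbol and mirate (Rx 1), but umbol never forms.
mirate: reached.
fenine: reached.
Reached: mirate and fenine — 2 of the 6.

2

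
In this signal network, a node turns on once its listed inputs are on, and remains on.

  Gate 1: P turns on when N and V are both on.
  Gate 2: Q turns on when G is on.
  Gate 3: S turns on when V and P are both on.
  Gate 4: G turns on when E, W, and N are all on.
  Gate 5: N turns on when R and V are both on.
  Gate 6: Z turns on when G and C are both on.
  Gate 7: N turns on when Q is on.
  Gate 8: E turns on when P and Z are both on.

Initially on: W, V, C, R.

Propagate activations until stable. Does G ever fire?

No

G would need E, W, and N (Gate 4), but E never turns on.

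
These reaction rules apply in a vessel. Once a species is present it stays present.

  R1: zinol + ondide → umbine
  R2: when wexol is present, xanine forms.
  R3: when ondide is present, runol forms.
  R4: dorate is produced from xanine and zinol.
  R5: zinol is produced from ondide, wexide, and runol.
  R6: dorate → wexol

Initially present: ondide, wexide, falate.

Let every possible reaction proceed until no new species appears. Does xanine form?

No

xanine would need wexol (R2), but wexol never forms.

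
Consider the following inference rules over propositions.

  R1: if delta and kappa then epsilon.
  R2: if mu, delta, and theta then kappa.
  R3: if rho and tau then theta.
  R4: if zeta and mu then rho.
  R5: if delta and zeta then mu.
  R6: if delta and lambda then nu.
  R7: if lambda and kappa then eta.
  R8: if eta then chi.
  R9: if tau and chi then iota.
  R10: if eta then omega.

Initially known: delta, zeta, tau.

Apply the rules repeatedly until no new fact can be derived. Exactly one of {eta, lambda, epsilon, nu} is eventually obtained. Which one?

delta and zeta hold, so mu follows (R5).
zeta and mu hold, so rho follows (R4).
rho and tau hold, so theta follows (R3).
From mu, delta, and theta, R2 gives kappa.
delta and kappa hold, so epsilon follows (R1).
eta would need lambda and kappa (R7), but lambda is never established. No rule produces lambda, and it is not given. nu would need delta and lambda (R6), but lambda is never established.

epsilon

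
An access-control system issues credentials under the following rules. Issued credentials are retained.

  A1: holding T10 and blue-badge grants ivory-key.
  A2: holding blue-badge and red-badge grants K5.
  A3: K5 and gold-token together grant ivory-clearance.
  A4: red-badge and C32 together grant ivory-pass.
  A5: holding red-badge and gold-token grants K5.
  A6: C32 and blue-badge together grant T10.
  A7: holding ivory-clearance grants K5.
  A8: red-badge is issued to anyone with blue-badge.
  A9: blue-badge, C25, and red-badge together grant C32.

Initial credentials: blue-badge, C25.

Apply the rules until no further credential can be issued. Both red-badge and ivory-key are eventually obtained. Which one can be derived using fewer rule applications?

red-badge

red-badge: Holding blue-badge grants red-badge (A8). [1 rule application]
ivory-key: Holding blue-badge grants red-badge (A8). Holding blue-badge, C25, and red-badge grants C32 (A9). Holding C32 and blue-badge grants T10 (A6). Holding T10 and blue-badge grants ivory-key (A1). [4 rule applications]
red-badge needs fewer.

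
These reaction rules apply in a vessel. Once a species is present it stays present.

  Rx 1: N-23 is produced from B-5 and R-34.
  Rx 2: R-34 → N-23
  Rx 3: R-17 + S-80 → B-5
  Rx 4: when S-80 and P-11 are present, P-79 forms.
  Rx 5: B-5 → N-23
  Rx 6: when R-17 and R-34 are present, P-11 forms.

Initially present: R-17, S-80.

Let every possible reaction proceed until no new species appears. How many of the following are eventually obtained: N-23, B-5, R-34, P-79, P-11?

2

R-17 and S-80 present → B-5 forms (Rx 3).
B-5 present → N-23 forms (Rx 5).
N-23: reached.
B-5: reached.
No rule produces R-34, and it is not given.
P-79 would need S-80 and P-11 (Rx 4), but P-11 never forms.
P-11 would need R-17 and R-34 (Rx 6), but R-34 never forms.
Reached: N-23 and B-5 — 2 of the 5.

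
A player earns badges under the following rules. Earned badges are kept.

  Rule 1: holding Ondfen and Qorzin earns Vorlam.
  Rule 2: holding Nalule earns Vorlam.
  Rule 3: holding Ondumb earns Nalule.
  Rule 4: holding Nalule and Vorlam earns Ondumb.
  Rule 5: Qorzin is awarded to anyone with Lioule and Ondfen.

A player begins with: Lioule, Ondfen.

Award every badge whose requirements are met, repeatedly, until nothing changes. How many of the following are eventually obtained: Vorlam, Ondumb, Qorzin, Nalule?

With Lioule and Ondfen, Qorzin is earned (Rule 5).
With Ondfen and Qorzin, Vorlam is earned (Rule 1).
Vorlam: reached.
Ondumb would need Nalule and Vorlam (Rule 4), but Nalule is never earned.
Qorzin: reached.
Nalule would need Ondumb (Rule 3), but Ondumb is never earned.
Reached: Vorlam and Qorzin — 2 of the 4.

2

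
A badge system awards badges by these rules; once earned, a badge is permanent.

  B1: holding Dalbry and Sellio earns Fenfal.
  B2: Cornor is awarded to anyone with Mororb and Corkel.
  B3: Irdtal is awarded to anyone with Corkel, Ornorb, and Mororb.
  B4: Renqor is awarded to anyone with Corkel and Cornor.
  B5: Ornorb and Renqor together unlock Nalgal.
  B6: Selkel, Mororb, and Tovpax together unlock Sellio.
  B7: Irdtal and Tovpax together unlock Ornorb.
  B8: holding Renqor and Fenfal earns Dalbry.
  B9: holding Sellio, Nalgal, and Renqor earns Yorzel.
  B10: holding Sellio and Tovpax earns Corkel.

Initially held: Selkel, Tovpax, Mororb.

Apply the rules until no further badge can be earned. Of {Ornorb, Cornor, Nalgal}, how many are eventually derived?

1

With Selkel, Mororb, and Tovpax, Sellio is earned (B6).
With Sellio and Tovpax, Corkel is earned (B10).
With Mororb and Corkel, Cornor is earned (B2).
Ornorb would need Irdtal and Tovpax (B7), but Irdtal is never earned.
Cornor: reached.
Nalgal would need Ornorb and Renqor (B5), but Ornorb is never earned.
Reached: Cornor — 1 of the 3.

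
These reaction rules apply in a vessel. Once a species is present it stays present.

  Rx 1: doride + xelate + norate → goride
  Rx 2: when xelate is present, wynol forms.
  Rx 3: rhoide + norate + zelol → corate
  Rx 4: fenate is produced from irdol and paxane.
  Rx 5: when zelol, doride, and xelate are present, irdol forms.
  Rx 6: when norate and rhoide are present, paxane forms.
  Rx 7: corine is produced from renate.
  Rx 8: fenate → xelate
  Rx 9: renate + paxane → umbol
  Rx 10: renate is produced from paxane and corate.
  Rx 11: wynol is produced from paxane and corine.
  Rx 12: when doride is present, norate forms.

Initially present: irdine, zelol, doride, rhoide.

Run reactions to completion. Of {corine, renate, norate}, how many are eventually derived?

3

doride present → norate forms (Rx 12).
rhoide, norate, and zelol present → corate forms (Rx 3).
norate and rhoide present → paxane forms (Rx 6).
paxane and corate present → renate forms (Rx 10).
renate present → corine forms (Rx 7).
corine: reached.
renate: reached.
norate: reached.
All 3 are reached.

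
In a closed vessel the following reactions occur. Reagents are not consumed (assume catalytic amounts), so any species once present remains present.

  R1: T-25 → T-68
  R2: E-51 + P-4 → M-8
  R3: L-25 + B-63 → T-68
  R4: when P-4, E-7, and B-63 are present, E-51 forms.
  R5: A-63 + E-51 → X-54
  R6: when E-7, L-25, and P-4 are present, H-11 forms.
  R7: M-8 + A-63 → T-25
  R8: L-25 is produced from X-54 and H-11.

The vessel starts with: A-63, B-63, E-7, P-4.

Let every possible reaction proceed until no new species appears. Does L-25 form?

No

L-25 would need X-54 and H-11 (R8), but H-11 never forms.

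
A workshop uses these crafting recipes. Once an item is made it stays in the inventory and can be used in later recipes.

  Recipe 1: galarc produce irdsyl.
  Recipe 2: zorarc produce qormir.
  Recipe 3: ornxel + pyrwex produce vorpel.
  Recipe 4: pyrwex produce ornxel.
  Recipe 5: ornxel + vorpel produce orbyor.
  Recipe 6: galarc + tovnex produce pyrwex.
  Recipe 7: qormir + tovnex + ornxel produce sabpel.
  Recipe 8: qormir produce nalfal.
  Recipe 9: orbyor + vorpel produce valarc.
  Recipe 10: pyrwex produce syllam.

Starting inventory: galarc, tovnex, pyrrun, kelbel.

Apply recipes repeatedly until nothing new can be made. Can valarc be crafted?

galarc + tovnex → pyrwex (Recipe 6).
pyrwex → ornxel (Recipe 4).
Using Recipe 3, ornxel and pyrwex make vorpel.
ornxel + vorpel → orbyor (Recipe 5).
Using Recipe 9, orbyor and vorpel make valarc.

Yes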